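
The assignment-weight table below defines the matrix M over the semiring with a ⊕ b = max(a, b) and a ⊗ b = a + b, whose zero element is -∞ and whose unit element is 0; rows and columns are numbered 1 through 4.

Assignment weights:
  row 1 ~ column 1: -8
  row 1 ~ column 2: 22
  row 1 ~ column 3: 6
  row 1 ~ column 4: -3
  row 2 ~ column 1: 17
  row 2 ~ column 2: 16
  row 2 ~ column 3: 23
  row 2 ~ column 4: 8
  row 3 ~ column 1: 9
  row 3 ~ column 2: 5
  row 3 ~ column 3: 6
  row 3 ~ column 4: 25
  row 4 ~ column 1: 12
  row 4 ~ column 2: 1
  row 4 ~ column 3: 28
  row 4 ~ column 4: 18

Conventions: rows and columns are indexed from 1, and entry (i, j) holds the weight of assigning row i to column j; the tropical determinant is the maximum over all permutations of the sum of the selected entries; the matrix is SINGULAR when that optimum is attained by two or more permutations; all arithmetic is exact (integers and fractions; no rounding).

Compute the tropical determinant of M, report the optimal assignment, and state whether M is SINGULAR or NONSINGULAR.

σ = (1, 2, 3, 4): (-8) + 16 + 6 + 18 = 32
σ = (1, 2, 4, 3): (-8) + 16 + 25 + 28 = 61
σ = (1, 3, 2, 4): (-8) + 23 + 5 + 18 = 38
σ = (1, 3, 4, 2): (-8) + 23 + 25 + 1 = 41
σ = (1, 4, 2, 3): (-8) + 8 + 5 + 28 = 33
σ = (1, 4, 3, 2): (-8) + 8 + 6 + 1 = 7
σ = (2, 1, 3, 4): 22 + 17 + 6 + 18 = 63
σ = (2, 1, 4, 3): 22 + 17 + 25 + 28 = 92
σ = (2, 3, 1, 4): 22 + 23 + 9 + 18 = 72
σ = (2, 3, 4, 1): 22 + 23 + 25 + 12 = 82
σ = (2, 4, 1, 3): 22 + 8 + 9 + 28 = 67
σ = (2, 4, 3, 1): 22 + 8 + 6 + 12 = 48
σ = (3, 1, 2, 4): 6 + 17 + 5 + 18 = 46
σ = (3, 1, 4, 2): 6 + 17 + 25 + 1 = 49
σ = (3, 2, 1, 4): 6 + 16 + 9 + 18 = 49
σ = (3, 2, 4, 1): 6 + 16 + 25 + 12 = 59
σ = (3, 4, 1, 2): 6 + 8 + 9 + 1 = 24
σ = (3, 4, 2, 1): 6 + 8 + 5 + 12 = 31
σ = (4, 1, 2, 3): (-3) + 17 + 5 + 28 = 47
σ = (4, 1, 3, 2): (-3) + 17 + 6 + 1 = 21
σ = (4, 2, 1, 3): (-3) + 16 + 9 + 28 = 50
σ = (4, 2, 3, 1): (-3) + 16 + 6 + 12 = 31
σ = (4, 3, 1, 2): (-3) + 23 + 9 + 1 = 30
σ = (4, 3, 2, 1): (-3) + 23 + 5 + 12 = 37
Optimal value attained by: σ = (2, 1, 4, 3).
Answer: det⊕(M) = 92; verdict: NONSINGULAR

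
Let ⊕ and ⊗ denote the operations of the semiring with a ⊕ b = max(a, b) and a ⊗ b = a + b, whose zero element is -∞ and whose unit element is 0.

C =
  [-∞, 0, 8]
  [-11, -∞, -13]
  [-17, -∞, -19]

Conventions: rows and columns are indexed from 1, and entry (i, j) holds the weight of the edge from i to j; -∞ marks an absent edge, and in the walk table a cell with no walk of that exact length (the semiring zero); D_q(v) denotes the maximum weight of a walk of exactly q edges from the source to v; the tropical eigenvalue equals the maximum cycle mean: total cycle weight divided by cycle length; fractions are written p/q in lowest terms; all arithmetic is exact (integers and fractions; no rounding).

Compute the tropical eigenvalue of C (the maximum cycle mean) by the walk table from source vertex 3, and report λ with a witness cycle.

q=0: [-∞, -∞, 0]
q=1: [-17, -∞, -19]
q=2: [-36, -17, -9]
q=3: [-26, -36, -28]
Optimal cycle mean attained by: cycle 1->3->1, total 8 + (-17), length 2.
Answer: λ = -9/2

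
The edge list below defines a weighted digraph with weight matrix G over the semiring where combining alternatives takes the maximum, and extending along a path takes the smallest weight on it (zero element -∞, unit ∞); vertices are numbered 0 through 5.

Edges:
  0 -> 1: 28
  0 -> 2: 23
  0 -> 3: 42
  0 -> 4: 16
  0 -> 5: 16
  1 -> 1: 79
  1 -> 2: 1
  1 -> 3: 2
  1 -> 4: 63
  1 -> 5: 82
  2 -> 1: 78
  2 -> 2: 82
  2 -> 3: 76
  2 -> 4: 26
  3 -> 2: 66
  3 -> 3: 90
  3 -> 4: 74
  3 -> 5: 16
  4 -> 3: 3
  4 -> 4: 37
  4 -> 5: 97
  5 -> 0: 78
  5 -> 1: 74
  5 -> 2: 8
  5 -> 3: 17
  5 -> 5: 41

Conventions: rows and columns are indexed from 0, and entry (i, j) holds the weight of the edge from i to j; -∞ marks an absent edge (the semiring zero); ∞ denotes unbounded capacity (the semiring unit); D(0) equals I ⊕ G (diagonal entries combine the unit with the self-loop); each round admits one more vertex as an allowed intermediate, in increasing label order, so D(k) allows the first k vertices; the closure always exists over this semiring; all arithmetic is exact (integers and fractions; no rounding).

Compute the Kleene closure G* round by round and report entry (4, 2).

D(0):
  [∞, 28, 23, 42, 16, 16]
  [-∞, ∞, 1, 2, 63, 82]
  [-∞, 78, ∞, 76, 26, -∞]
  [-∞, -∞, 66, ∞, 74, 16]
  [-∞, -∞, -∞, 3, ∞, 97]
  [78, 74, 8, 17, -∞, ∞]
D(1):
  [∞, 28, 23, 42, 16, 16]
  [-∞, ∞, 1, 2, 63, 82]
  [-∞, 78, ∞, 76, 26, -∞]
  [-∞, -∞, 66, ∞, 74, 16]
  [-∞, -∞, -∞, 3, ∞, 97]
  [78, 74, 23, 42, 16, ∞]
D(2):
  [∞, 28, 23, 42, 28, 28]
  [-∞, ∞, 1, 2, 63, 82]
  [-∞, 78, ∞, 76, 63, 78]
  [-∞, -∞, 66, ∞, 74, 16]
  [-∞, -∞, -∞, 3, ∞, 97]
  [78, 74, 23, 42, 63, ∞]
D(3):
  [∞, 28, 23, 42, 28, 28]
  [-∞, ∞, 1, 2, 63, 82]
  [-∞, 78, ∞, 76, 63, 78]
  [-∞, 66, 66, ∞, 74, 66]
  [-∞, -∞, -∞, 3, ∞, 97]
  [78, 74, 23, 42, 63, ∞]
D(4):
  [∞, 42, 42, 42, 42, 42]
  [-∞, ∞, 2, 2, 63, 82]
  [-∞, 78, ∞, 76, 74, 78]
  [-∞, 66, 66, ∞, 74, 66]
  [-∞, 3, 3, 3, ∞, 97]
  [78, 74, 42, 42, 63, ∞]
D(5):
  [∞, 42, 42, 42, 42, 42]
  [-∞, ∞, 3, 3, 63, 82]
  [-∞, 78, ∞, 76, 74, 78]
  [-∞, 66, 66, ∞, 74, 74]
  [-∞, 3, 3, 3, ∞, 97]
  [78, 74, 42, 42, 63, ∞]
D(6):
  [∞, 42, 42, 42, 42, 42]
  [78, ∞, 42, 42, 63, 82]
  [78, 78, ∞, 76, 74, 78]
  [74, 74, 66, ∞, 74, 74]
  [78, 74, 42, 42, ∞, 97]
  [78, 74, 42, 42, 63, ∞]
Answer: G*[4][2] = 42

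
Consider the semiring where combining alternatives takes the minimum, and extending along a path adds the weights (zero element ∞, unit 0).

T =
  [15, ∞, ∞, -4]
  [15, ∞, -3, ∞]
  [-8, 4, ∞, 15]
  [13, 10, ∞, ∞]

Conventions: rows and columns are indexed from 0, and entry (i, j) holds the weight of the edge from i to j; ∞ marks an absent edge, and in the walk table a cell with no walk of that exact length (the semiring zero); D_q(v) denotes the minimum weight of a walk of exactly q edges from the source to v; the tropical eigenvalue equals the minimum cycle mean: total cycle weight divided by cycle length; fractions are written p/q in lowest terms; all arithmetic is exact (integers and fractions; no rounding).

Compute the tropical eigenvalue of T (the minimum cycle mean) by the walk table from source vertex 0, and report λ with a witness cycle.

q=0: [0, ∞, ∞, ∞]
q=1: [15, ∞, ∞, -4]
q=2: [9, 6, ∞, 11]
q=3: [21, 21, 3, 5]
q=4: [-5, 7, 18, 17]
Optimal cycle mean attained by: cycle 0->3->1->2->0, total (-4) + 10 + (-3) + (-8), length 4.
Answer: λ = -5/4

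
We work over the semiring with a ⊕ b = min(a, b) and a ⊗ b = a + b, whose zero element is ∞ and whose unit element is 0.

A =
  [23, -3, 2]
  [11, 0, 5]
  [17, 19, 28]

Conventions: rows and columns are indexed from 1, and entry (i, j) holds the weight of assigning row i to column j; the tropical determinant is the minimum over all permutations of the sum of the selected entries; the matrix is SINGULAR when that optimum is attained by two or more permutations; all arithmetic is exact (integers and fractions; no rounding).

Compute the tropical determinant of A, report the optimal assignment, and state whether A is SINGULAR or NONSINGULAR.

σ = (1, 2, 3): 23 + 0 + 28 = 51
σ = (1, 3, 2): 23 + 5 + 19 = 47
σ = (2, 1, 3): (-3) + 11 + 28 = 36
σ = (2, 3, 1): (-3) + 5 + 17 = 19
σ = (3, 1, 2): 2 + 11 + 19 = 32
σ = (3, 2, 1): 2 + 0 + 17 = 19
Optimal value attained by: σ = (2, 3, 1).
Answer: det⊕(A) = 19; verdict: SINGULAR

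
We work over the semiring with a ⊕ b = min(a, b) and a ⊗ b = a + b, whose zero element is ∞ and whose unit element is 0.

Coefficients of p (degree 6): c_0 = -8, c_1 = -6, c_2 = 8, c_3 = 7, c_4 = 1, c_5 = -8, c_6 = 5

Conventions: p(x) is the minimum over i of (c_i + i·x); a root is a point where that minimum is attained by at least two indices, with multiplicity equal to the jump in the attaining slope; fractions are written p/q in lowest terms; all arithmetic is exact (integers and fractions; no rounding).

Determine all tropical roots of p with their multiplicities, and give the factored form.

hull edge (i=0, c=-8) to (i=5, c=-8): slope 0, span 5
hull edge (i=5, c=-8) to (i=6, c=5): slope 13, span 1
Factored form: p(x) = 5 ⊗ (x ⊕ (-13)) ⊗ (x ⊕ 0) ⊗ (x ⊕ 0) ⊗ (x ⊕ 0) ⊗ (x ⊕ 0) ⊗ (x ⊕ 0)
Answer: roots = -13 (mult 1), 0 (mult 5)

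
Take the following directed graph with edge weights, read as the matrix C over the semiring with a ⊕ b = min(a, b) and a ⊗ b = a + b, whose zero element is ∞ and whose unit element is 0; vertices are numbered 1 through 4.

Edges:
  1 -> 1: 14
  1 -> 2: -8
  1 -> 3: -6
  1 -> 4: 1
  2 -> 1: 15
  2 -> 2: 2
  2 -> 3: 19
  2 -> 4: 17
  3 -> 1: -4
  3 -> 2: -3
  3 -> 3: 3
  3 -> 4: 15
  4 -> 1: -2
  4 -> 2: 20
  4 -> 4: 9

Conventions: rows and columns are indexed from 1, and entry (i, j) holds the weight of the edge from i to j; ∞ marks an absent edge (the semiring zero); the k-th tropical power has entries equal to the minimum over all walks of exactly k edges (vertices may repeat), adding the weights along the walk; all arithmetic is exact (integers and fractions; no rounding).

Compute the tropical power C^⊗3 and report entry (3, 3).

C^⊗2:
  [-10, -9, -3, 9]
  [15, 4, 9, 16]
  [-1, -12, -10, -3]
  [7, -10, -8, -1]
C^⊗3:
  [-7, -18, -16, -9]
  [5, 6, 9, 16]
  [-14, -13, -7, 0]
  [-12, -11, -5, 7]
Key observation: the optimum is the walk 3->1->3->3, with weight (-4) + (-6) + 3 = -7.
Optimal value attained by: walk 3->1->3->3.
Answer: (C^⊗3)[3][3] = -7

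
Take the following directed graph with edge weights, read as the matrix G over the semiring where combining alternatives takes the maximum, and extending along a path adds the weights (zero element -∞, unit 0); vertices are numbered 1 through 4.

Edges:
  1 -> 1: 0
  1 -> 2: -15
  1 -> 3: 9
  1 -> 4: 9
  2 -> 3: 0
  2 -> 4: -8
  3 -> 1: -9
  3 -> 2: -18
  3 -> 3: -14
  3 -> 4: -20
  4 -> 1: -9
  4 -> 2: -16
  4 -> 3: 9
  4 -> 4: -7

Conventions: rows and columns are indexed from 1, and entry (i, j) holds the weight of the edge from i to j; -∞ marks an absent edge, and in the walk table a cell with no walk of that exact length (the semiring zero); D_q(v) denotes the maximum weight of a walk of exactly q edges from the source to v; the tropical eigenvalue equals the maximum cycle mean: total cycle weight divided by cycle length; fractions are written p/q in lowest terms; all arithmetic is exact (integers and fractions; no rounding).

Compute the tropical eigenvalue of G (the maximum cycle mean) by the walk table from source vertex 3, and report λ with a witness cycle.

q=0: [-∞, -∞, 0, -∞]
q=1: [-9, -18, -14, -20]
q=2: [-9, -24, 0, 0]
q=3: [-9, -16, 9, 0]
q=4: [0, -9, 9, 0]
Optimal cycle mean attained by: cycle 1->4->3->1, total 9 + 9 + (-9), length 3.
Answer: λ = 3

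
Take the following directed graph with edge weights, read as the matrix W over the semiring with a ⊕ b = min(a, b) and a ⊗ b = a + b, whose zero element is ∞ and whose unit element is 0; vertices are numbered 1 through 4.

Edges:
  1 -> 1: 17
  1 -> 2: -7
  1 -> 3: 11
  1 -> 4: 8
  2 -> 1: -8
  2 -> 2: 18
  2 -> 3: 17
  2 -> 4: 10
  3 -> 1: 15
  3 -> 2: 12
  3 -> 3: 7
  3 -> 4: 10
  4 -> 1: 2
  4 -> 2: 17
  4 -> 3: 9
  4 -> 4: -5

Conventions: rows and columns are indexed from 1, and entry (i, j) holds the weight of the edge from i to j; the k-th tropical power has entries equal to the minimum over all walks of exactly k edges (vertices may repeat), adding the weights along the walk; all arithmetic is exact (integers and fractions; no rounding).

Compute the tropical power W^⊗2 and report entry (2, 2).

W^⊗2:
  [-15, 10, 10, 3]
  [9, -15, 3, 0]
  [4, 8, 14, 5]
  [-3, -5, 4, -10]
Key observation: the optimum is the walk 2->1->2, with weight (-8) + (-7) = -15.
Optimal value attained by: walk 2->1->2.
Answer: (W^⊗2)[2][2] = -15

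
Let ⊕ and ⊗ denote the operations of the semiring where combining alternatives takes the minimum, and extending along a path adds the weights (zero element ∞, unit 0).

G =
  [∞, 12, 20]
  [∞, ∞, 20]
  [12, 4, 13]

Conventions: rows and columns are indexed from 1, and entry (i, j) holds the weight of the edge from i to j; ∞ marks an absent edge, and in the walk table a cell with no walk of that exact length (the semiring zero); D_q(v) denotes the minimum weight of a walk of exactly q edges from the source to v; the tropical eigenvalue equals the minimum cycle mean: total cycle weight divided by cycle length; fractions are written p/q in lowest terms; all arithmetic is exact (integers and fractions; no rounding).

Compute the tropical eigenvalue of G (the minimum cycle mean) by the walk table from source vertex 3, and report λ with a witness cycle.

q=0: [∞, ∞, 0]
q=1: [12, 4, 13]
q=2: [25, 17, 24]
q=3: [36, 28, 37]
Optimal cycle mean attained by: cycle 2->3->2, total 20 + 4, length 2.
Answer: λ = 12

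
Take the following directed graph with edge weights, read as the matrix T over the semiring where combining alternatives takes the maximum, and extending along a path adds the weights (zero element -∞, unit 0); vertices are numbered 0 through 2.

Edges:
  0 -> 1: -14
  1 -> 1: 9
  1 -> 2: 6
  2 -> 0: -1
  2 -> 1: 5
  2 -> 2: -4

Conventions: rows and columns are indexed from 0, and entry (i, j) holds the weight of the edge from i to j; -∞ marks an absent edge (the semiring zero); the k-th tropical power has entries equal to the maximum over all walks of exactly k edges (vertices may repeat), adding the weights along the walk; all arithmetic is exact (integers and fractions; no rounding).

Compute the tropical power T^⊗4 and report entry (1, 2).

T^⊗2:
  [-∞, -5, -8]
  [5, 18, 15]
  [-5, 14, 11]
T^⊗3:
  [-9, 4, 1]
  [14, 27, 24]
  [10, 23, 20]
T^⊗4:
  [0, 13, 10]
  [23, 36, 33]
  [19, 32, 29]
Key observation: the optimum is the walk 1->1->1->1->2, with weight 9 + 9 + 9 + 6 = 33.
Optimal value attained by: walk 1->1->1->1->2.
Answer: (T^⊗4)[1][2] = 33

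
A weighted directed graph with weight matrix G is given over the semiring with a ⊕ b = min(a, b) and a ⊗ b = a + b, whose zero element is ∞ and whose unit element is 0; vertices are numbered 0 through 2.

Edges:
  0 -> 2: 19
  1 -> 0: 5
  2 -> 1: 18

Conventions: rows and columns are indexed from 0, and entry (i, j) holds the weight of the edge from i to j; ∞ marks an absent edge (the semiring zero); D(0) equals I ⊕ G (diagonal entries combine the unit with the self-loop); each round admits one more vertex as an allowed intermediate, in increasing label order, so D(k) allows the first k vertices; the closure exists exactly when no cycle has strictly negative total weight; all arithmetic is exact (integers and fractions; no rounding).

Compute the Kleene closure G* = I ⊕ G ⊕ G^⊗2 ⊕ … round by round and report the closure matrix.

D(0):
  [0, ∞, 19]
  [5, 0, ∞]
  [∞, 18, 0]
D(1):
  [0, ∞, 19]
  [5, 0, 24]
  [∞, 18, 0]
D(2):
  [0, ∞, 19]
  [5, 0, 24]
  [23, 18, 0]
D(3):
  [0, 37, 19]
  [5, 0, 24]
  [23, 18, 0]
Answer: G* = [[0, 37, 19], [5, 0, 24], [23, 18, 0]]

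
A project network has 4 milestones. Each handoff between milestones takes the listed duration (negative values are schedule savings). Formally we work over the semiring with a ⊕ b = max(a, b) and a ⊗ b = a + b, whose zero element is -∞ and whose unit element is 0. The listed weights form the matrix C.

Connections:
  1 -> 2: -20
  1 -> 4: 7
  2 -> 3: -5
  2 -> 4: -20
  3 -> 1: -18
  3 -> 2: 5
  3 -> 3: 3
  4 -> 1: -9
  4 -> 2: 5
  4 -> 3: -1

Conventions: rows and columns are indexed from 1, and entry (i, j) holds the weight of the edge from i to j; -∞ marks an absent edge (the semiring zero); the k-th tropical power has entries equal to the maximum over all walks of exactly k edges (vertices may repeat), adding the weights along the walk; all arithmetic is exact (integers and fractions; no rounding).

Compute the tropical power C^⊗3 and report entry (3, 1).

C^⊗2:
  [-2, 12, 6, -40]
  [-23, 0, -2, -∞]
  [-15, 8, 6, -11]
  [-19, 4, 2, -2]
C^⊗3:
  [-12, 11, 9, 5]
  [-20, 3, 1, -16]
  [-12, 11, 9, -8]
  [-11, 7, 5, -12]
Key observation: the optimum is the walk 3->3->3->1, with weight 3 + 3 + (-18) = -12.
Optimal value attained by: walk 3->3->3->1.
Answer: (C^⊗3)[3][1] = -12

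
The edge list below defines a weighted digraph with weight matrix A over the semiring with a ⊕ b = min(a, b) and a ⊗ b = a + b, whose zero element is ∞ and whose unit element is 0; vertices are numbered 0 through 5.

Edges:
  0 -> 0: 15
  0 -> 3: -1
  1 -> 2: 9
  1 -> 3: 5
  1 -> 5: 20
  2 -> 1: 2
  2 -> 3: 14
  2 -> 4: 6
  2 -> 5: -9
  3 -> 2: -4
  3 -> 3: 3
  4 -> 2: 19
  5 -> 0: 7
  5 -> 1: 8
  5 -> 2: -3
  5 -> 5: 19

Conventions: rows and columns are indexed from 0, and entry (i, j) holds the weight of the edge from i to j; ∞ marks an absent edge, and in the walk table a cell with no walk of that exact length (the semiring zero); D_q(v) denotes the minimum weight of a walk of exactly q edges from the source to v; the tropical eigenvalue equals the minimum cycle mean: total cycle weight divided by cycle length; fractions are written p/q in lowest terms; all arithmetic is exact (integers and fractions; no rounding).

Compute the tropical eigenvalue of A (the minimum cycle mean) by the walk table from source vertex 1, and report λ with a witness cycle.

q=0: [∞, 0, ∞, ∞, ∞, ∞]
q=1: [∞, ∞, 9, 5, ∞, 20]
q=2: [27, 11, 1, 8, 15, 0]
q=3: [7, 3, -3, 11, 7, -8]
q=4: [-1, -1, -11, 6, 3, -12]
q=5: [-5, -9, -15, -2, -5, -20]
q=6: [-13, -13, -23, -6, -9, -24]
Optimal cycle mean attained by: cycle 2->5->2, total (-9) + (-3), length 2.
Answer: λ = -6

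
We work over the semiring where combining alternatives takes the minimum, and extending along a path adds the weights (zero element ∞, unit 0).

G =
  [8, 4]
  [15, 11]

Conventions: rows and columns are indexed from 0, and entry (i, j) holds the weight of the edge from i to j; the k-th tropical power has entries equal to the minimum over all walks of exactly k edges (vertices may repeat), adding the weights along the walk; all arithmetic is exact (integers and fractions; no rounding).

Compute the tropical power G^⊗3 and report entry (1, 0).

G^⊗2:
  [16, 12]
  [23, 19]
G^⊗3:
  [24, 20]
  [31, 27]
Key observation: the optimum is the walk 1->0->0->0, with weight 15 + 8 + 8 = 31.
Optimal value attained by: walk 1->0->0->0.
Answer: (G^⊗3)[1][0] = 31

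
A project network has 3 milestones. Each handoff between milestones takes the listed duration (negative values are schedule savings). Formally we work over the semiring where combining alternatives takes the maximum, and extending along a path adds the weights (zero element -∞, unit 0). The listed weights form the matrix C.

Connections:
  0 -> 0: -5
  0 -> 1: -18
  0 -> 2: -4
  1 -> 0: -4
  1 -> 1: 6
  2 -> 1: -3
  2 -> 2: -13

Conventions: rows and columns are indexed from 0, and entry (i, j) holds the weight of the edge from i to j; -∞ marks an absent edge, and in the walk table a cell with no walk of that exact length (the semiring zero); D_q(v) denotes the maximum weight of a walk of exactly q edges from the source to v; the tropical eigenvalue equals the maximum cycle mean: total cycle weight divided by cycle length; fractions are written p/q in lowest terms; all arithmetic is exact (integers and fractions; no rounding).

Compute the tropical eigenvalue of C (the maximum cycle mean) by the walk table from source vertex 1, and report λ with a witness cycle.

q=0: [-∞, 0, -∞]
q=1: [-4, 6, -∞]
q=2: [2, 12, -8]
q=3: [8, 18, -2]
Optimal cycle mean attained by: cycle 1->1, total 6, length 1.
Answer: λ = 6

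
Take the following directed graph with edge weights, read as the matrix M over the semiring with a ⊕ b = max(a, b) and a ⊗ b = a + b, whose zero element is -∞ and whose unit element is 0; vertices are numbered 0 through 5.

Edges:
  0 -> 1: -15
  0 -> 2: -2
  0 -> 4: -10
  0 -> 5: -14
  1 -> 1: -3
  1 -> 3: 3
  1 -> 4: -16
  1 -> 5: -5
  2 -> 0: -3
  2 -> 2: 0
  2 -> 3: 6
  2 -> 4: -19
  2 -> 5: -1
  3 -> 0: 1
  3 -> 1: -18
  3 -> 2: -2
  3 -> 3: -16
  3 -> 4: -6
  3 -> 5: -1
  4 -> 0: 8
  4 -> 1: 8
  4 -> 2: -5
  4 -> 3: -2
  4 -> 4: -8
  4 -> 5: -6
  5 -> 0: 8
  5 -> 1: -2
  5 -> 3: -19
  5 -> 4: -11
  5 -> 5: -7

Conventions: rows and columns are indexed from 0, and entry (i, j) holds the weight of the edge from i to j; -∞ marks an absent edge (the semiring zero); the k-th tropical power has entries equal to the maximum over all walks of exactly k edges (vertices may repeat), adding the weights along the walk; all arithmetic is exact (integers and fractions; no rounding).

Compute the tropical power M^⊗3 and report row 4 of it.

M^⊗2:
  [-2, -2, -2, 4, -18, -3]
  [4, -6, 1, 0, -3, 2]
  [7, -3, 4, 6, 0, 5]
  [7, 2, -1, 4, -9, -3]
  [2, 5, 6, 11, -2, 3]
  [1, -3, 6, 1, -2, -6]
M^⊗3:
  [5, -5, 2, 4, -2, 3]
  [10, 5, 2, 7, -6, 0]
  [13, 8, 5, 10, 0, 5]
  [5, -1, 5, 5, -2, 3]
  [12, 6, 9, 12, 5, 10]
  [6, 6, 6, 12, -5, 5]
Answer: row 4 of M^⊗3 = [12, 6, 9, 12, 5, 10]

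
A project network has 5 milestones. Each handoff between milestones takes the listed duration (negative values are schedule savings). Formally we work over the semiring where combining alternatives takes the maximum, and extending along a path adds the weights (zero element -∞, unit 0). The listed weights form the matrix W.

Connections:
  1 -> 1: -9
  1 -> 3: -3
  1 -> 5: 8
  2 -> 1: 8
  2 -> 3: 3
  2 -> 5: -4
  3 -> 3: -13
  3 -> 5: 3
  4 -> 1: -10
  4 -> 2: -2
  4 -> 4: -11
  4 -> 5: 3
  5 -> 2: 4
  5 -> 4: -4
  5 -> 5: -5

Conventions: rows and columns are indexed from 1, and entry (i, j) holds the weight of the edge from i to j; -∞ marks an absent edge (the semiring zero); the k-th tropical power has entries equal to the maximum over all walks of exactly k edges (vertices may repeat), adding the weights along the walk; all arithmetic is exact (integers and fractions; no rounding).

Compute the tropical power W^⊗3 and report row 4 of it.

W^⊗2:
  [-18, 12, -12, 4, 3]
  [-1, 0, 5, -8, 16]
  [-∞, 7, -26, -1, -2]
  [6, 7, 1, -1, -2]
  [12, -1, 7, -9, 0]
W^⊗3:
  [20, 7, 15, -1, 8]
  [8, 20, 3, 12, 11]
  [15, 2, 10, -6, 3]
  [15, 2, 10, -6, 14]
  [7, 4, 9, -4, 20]
Answer: row 4 of W^⊗3 = [15, 2, 10, -6, 14]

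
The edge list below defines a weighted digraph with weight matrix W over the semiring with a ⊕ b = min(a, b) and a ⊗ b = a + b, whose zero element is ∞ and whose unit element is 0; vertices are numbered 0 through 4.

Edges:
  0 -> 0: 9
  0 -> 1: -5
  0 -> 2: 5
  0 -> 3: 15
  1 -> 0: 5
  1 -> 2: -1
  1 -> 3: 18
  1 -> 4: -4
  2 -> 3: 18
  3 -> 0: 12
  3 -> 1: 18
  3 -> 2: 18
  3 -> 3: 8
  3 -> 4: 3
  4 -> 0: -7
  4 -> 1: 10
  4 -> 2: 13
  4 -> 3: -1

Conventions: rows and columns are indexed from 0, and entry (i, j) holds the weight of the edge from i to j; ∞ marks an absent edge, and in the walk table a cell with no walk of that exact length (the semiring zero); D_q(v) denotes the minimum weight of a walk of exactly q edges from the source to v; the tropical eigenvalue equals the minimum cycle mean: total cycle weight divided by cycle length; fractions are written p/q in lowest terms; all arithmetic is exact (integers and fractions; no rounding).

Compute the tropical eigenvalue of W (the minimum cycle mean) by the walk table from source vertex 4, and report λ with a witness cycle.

q=0: [∞, ∞, ∞, ∞, 0]
q=1: [-7, 10, 13, -1, ∞]
q=2: [2, -12, -2, 7, 2]
q=3: [-7, -3, -13, 1, -16]
q=4: [-23, -12, -4, -17, -7]
q=5: [-14, -28, -18, -9, -16]
Optimal cycle mean attained by: cycle 0->1->4->0, total (-5) + (-4) + (-7), length 3.
Answer: λ = -16/3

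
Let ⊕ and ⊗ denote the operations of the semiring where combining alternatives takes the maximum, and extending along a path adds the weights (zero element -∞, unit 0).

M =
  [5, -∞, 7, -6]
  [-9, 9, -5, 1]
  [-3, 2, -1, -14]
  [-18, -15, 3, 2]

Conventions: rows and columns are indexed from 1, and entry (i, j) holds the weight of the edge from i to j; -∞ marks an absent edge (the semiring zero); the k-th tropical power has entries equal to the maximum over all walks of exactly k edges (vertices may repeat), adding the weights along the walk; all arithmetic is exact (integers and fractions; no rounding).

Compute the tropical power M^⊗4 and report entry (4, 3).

M^⊗2:
  [10, 9, 12, -1]
  [0, 18, 4, 10]
  [2, 11, 4, 3]
  [0, 5, 5, 4]
M^⊗3:
  [15, 18, 17, 10]
  [9, 27, 13, 19]
  [7, 20, 9, 12]
  [5, 14, 7, 6]
M^⊗4:
  [20, 27, 22, 19]
  [18, 36, 22, 28]
  [12, 29, 15, 21]
  [10, 23, 12, 15]
Key observation: the optimum is the walk 4->3->1->1->3, with weight 3 + (-3) + 5 + 7 = 12.
Optimal value attained by: walk 4->3->1->1->3.
Answer: (M^⊗4)[4][3] = 12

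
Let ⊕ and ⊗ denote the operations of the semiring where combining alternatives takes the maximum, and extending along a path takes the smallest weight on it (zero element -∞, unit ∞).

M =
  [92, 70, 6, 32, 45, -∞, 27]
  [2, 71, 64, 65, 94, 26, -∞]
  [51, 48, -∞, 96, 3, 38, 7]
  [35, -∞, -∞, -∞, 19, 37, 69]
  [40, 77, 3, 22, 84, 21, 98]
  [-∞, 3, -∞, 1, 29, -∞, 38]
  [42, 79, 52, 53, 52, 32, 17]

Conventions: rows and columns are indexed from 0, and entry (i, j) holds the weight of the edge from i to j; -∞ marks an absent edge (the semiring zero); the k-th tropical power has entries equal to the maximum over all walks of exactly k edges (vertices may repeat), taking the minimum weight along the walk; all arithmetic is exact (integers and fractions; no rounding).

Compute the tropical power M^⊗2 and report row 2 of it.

M^⊗2:
  [92, 70, 64, 65, 70, 32, 45]
  [51, 77, 64, 65, 84, 38, 94]
  [51, 51, 48, 48, 48, 37, 69]
  [42, 69, 52, 53, 52, 32, 37]
  [42, 79, 64, 65, 84, 32, 84]
  [38, 38, 38, 38, 38, 32, 29]
  [51, 71, 64, 65, 79, 38, 53]
Answer: row 2 of M^⊗2 = [51, 51, 48, 48, 48, 37, 69]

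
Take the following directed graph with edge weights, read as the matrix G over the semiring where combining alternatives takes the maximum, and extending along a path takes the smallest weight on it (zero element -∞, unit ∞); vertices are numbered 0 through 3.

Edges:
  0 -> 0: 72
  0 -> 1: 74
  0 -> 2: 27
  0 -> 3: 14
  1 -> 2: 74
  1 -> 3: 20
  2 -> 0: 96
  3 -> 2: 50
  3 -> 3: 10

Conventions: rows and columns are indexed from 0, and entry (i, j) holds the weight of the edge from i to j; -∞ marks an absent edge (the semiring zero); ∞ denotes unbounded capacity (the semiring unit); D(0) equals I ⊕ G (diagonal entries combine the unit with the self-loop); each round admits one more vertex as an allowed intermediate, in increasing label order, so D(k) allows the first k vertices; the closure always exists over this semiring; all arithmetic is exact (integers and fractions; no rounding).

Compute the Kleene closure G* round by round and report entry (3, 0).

D(0):
  [∞, 74, 27, 14]
  [-∞, ∞, 74, 20]
  [96, -∞, ∞, -∞]
  [-∞, -∞, 50, ∞]
D(1):
  [∞, 74, 27, 14]
  [-∞, ∞, 74, 20]
  [96, 74, ∞, 14]
  [-∞, -∞, 50, ∞]
D(2):
  [∞, 74, 74, 20]
  [-∞, ∞, 74, 20]
  [96, 74, ∞, 20]
  [-∞, -∞, 50, ∞]
D(3):
  [∞, 74, 74, 20]
  [74, ∞, 74, 20]
  [96, 74, ∞, 20]
  [50, 50, 50, ∞]
D(4):
  [∞, 74, 74, 20]
  [74, ∞, 74, 20]
  [96, 74, ∞, 20]
  [50, 50, 50, ∞]
Answer: G*[3][0] = 50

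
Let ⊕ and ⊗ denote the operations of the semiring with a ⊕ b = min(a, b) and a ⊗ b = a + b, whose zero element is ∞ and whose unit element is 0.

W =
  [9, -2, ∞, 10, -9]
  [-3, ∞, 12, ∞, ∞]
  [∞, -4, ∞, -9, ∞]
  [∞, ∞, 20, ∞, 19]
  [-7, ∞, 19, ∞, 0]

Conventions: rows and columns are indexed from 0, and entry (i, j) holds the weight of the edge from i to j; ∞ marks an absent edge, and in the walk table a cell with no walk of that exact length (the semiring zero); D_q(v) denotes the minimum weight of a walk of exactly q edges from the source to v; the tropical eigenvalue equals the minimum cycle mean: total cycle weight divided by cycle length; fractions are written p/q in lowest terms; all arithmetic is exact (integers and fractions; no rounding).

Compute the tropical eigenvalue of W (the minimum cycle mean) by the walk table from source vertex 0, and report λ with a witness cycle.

q=0: [0, ∞, ∞, ∞, ∞]
q=1: [9, -2, ∞, 10, -9]
q=2: [-16, 7, 10, 19, -9]
q=3: [-16, -18, 10, -6, -25]
q=4: [-32, -18, -6, -6, -25]
q=5: [-32, -34, -6, -22, -41]
Optimal cycle mean attained by: cycle 0->4->0, total (-9) + (-7), length 2.
Answer: λ = -8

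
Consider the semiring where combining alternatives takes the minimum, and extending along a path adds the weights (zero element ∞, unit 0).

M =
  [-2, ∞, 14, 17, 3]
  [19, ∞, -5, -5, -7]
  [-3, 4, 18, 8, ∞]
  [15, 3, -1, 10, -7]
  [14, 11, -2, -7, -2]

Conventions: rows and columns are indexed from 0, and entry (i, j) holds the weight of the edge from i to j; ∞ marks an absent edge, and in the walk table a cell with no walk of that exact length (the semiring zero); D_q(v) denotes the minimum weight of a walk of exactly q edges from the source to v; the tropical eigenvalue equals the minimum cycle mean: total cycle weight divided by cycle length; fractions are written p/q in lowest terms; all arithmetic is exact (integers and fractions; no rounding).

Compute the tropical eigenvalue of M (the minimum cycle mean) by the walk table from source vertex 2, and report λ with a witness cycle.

q=0: [∞, ∞, 0, ∞, ∞]
q=1: [-3, 4, 18, 8, ∞]
q=2: [-5, 11, -1, -1, -3]
q=3: [-7, 2, -5, -10, -8]
q=4: [-9, -7, -11, -15, -17]
q=5: [-14, -12, -19, -24, -22]
Optimal cycle mean attained by: cycle 3->4->3, total (-7) + (-7), length 2.
Answer: λ = -7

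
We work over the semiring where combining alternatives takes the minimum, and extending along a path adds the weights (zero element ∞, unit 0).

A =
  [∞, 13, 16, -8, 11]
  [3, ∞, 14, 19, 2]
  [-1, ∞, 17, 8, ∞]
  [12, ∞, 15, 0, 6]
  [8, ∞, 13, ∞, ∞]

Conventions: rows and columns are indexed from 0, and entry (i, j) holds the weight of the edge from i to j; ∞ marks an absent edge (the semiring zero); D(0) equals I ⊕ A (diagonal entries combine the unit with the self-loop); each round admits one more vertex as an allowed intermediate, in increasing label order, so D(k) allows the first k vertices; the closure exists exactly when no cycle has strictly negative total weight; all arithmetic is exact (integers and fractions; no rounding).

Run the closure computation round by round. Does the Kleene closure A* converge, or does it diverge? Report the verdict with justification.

D(0):
  [0, 13, 16, -8, 11]
  [3, 0, 14, 19, 2]
  [-1, ∞, 0, 8, ∞]
  [12, ∞, 15, 0, 6]
  [8, ∞, 13, ∞, 0]
D(1):
  [0, 13, 16, -8, 11]
  [3, 0, 14, -5, 2]
  [-1, 12, 0, -9, 10]
  [12, 25, 15, 0, 6]
  [8, 21, 13, 0, 0]
D(2):
  [0, 13, 16, -8, 11]
  [3, 0, 14, -5, 2]
  [-1, 12, 0, -9, 10]
  [12, 25, 15, 0, 6]
  [8, 21, 13, 0, 0]
D(3):
  [0, 13, 16, -8, 11]
  [3, 0, 14, -5, 2]
  [-1, 12, 0, -9, 10]
  [12, 25, 15, 0, 6]
  [8, 21, 13, 0, 0]
D(4):
  [0, 13, 7, -8, -2]
  [3, 0, 10, -5, 1]
  [-1, 12, 0, -9, -3]
  [12, 25, 15, 0, 6]
  [8, 21, 13, 0, 0]
D(5):
  [0, 13, 7, -8, -2]
  [3, 0, 10, -5, 1]
  [-1, 12, 0, -9, -3]
  [12, 25, 15, 0, 6]
  [8, 21, 13, 0, 0]
Key observation: every diagonal entry stays at the unit through all rounds, so no improving cycle exists.
Answer: CONVERGES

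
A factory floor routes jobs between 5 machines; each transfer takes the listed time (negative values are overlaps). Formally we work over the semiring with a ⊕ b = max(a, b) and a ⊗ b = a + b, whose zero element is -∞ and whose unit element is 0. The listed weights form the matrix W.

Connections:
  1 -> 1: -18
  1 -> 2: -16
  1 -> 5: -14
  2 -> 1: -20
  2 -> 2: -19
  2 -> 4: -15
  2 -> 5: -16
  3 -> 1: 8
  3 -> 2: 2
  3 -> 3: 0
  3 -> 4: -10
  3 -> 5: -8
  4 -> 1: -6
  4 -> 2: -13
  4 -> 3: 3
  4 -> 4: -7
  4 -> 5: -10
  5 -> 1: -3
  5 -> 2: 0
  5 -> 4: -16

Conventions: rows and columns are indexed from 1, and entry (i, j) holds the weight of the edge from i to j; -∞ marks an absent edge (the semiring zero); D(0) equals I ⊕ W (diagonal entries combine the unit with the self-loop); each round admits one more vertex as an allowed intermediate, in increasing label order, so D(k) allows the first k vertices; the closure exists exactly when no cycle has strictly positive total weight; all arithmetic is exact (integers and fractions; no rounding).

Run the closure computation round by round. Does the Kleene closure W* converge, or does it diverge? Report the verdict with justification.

D(0):
  [0, -16, -∞, -∞, -14]
  [-20, 0, -∞, -15, -16]
  [8, 2, 0, -10, -8]
  [-6, -13, 3, 0, -10]
  [-3, 0, -∞, -16, 0]
D(1):
  [0, -16, -∞, -∞, -14]
  [-20, 0, -∞, -15, -16]
  [8, 2, 0, -10, -6]
  [-6, -13, 3, 0, -10]
  [-3, 0, -∞, -16, 0]
D(2):
  [0, -16, -∞, -31, -14]
  [-20, 0, -∞, -15, -16]
  [8, 2, 0, -10, -6]
  [-6, -13, 3, 0, -10]
  [-3, 0, -∞, -15, 0]
D(3):
  [0, -16, -∞, -31, -14]
  [-20, 0, -∞, -15, -16]
  [8, 2, 0, -10, -6]
  [11, 5, 3, 0, -3]
  [-3, 0, -∞, -15, 0]
D(4):
  [0, -16, -28, -31, -14]
  [-4, 0, -12, -15, -16]
  [8, 2, 0, -10, -6]
  [11, 5, 3, 0, -3]
  [-3, 0, -12, -15, 0]
D(5):
  [0, -14, -26, -29, -14]
  [-4, 0, -12, -15, -16]
  [8, 2, 0, -10, -6]
  [11, 5, 3, 0, -3]
  [-3, 0, -12, -15, 0]
Key observation: every diagonal entry stays at the unit through all rounds, so no improving cycle exists.
Answer: CONVERGES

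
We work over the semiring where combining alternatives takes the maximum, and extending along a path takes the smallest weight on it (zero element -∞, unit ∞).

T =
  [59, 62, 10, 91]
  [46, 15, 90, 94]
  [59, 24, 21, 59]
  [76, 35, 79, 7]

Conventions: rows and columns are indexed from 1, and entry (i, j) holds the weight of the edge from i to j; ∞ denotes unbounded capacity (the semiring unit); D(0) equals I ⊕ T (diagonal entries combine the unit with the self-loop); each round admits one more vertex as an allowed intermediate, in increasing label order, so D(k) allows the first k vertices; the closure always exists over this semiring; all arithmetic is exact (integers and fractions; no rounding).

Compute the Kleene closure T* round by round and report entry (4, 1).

D(0):
  [∞, 62, 10, 91]
  [46, ∞, 90, 94]
  [59, 24, ∞, 59]
  [76, 35, 79, ∞]
D(1):
  [∞, 62, 10, 91]
  [46, ∞, 90, 94]
  [59, 59, ∞, 59]
  [76, 62, 79, ∞]
D(2):
  [∞, 62, 62, 91]
  [46, ∞, 90, 94]
  [59, 59, ∞, 59]
  [76, 62, 79, ∞]
D(3):
  [∞, 62, 62, 91]
  [59, ∞, 90, 94]
  [59, 59, ∞, 59]
  [76, 62, 79, ∞]
D(4):
  [∞, 62, 79, 91]
  [76, ∞, 90, 94]
  [59, 59, ∞, 59]
  [76, 62, 79, ∞]
Answer: T*[4][1] = 76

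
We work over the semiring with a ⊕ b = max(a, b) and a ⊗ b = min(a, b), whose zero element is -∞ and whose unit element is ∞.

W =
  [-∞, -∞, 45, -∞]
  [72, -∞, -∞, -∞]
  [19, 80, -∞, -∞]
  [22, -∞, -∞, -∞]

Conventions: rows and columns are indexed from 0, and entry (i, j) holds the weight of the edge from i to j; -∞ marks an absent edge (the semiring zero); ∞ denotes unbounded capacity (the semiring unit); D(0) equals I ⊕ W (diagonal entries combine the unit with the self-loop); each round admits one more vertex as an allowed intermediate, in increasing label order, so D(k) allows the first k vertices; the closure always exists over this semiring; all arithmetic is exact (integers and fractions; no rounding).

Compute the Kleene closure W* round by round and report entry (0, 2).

D(0):
  [∞, -∞, 45, -∞]
  [72, ∞, -∞, -∞]
  [19, 80, ∞, -∞]
  [22, -∞, -∞, ∞]
D(1):
  [∞, -∞, 45, -∞]
  [72, ∞, 45, -∞]
  [19, 80, ∞, -∞]
  [22, -∞, 22, ∞]
D(2):
  [∞, -∞, 45, -∞]
  [72, ∞, 45, -∞]
  [72, 80, ∞, -∞]
  [22, -∞, 22, ∞]
D(3):
  [∞, 45, 45, -∞]
  [72, ∞, 45, -∞]
  [72, 80, ∞, -∞]
  [22, 22, 22, ∞]
D(4):
  [∞, 45, 45, -∞]
  [72, ∞, 45, -∞]
  [72, 80, ∞, -∞]
  [22, 22, 22, ∞]
Answer: W*[0][2] = 45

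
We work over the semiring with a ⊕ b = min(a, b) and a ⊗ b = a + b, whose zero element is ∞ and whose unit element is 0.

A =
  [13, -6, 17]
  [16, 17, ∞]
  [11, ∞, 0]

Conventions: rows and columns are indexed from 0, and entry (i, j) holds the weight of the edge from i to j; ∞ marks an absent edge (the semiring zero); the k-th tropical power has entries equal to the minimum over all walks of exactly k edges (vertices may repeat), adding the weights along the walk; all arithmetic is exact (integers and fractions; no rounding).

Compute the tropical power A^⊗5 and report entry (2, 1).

A^⊗2:
  [10, 7, 17]
  [29, 10, 33]
  [11, 5, 0]
A^⊗3:
  [23, 4, 17]
  [26, 23, 33]
  [11, 5, 0]
A^⊗4:
  [20, 17, 17]
  [39, 20, 33]
  [11, 5, 0]
A^⊗5:
  [28, 14, 17]
  [36, 33, 33]
  [11, 5, 0]
Key observation: the optimum is the walk 2->2->2->2->0->1, with weight 0 + 0 + 0 + 11 + (-6) = 5.
Optimal value attained by: walk 2->2->2->2->0->1.
Answer: (A^⊗5)[2][1] = 5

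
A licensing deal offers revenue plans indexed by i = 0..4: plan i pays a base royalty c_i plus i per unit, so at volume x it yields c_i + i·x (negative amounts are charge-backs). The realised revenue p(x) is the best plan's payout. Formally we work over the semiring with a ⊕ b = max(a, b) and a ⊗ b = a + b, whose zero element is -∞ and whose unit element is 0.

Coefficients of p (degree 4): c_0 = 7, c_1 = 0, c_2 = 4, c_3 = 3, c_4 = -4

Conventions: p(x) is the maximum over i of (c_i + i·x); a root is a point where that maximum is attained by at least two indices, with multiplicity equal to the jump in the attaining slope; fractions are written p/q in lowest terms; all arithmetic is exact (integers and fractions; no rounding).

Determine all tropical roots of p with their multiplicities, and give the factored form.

hull edge (i=0, c=7) to (i=3, c=3): slope -4/3, span 3
hull edge (i=3, c=3) to (i=4, c=-4): slope -7, span 1
Factored form: p(x) = -4 ⊗ (x ⊕ 4/3) ⊗ (x ⊕ 4/3) ⊗ (x ⊕ 4/3) ⊗ (x ⊕ 7)
Answer: roots = 4/3 (mult 3), 7 (mult 1)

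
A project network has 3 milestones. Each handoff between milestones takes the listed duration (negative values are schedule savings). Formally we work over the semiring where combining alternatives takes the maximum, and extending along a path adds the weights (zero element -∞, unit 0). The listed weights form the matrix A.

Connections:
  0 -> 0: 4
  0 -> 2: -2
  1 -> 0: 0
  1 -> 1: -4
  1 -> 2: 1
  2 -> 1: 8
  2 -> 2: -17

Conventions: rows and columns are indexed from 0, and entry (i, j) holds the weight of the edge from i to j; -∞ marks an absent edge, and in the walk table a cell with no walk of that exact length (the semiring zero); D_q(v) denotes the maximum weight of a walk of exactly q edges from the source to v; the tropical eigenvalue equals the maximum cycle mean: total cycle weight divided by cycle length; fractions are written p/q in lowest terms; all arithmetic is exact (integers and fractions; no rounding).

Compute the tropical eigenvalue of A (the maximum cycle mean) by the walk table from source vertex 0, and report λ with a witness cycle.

q=0: [0, -∞, -∞]
q=1: [4, -∞, -2]
q=2: [8, 6, 2]
q=3: [12, 10, 7]
Optimal cycle mean attained by: cycle 1->2->1, total 1 + 8, length 2.
Answer: λ = 9/2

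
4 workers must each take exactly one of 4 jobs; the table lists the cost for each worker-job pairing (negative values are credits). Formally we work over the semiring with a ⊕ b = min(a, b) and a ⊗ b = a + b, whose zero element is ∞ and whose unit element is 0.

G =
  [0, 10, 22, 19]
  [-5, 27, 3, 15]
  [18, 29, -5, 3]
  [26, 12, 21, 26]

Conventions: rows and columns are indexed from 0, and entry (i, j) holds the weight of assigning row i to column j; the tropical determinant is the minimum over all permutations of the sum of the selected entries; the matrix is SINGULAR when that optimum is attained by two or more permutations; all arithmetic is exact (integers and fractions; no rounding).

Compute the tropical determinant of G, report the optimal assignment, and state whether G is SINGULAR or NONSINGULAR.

σ = (0, 1, 2, 3): 0 + 27 + (-5) + 26 = 48
σ = (0, 1, 3, 2): 0 + 27 + 3 + 21 = 51
σ = (0, 2, 1, 3): 0 + 3 + 29 + 26 = 58
σ = (0, 2, 3, 1): 0 + 3 + 3 + 12 = 18
σ = (0, 3, 1, 2): 0 + 15 + 29 + 21 = 65
σ = (0, 3, 2, 1): 0 + 15 + (-5) + 12 = 22
σ = (1, 0, 2, 3): 10 + (-5) + (-5) + 26 = 26
σ = (1, 0, 3, 2): 10 + (-5) + 3 + 21 = 29
σ = (1, 2, 0, 3): 10 + 3 + 18 + 26 = 57
σ = (1, 2, 3, 0): 10 + 3 + 3 + 26 = 42
σ = (1, 3, 0, 2): 10 + 15 + 18 + 21 = 64
σ = (1, 3, 2, 0): 10 + 15 + (-5) + 26 = 46
σ = (2, 0, 1, 3): 22 + (-5) + 29 + 26 = 72
σ = (2, 0, 3, 1): 22 + (-5) + 3 + 12 = 32
σ = (2, 1, 0, 3): 22 + 27 + 18 + 26 = 93
σ = (2, 1, 3, 0): 22 + 27 + 3 + 26 = 78
σ = (2, 3, 0, 1): 22 + 15 + 18 + 12 = 67
σ = (2, 3, 1, 0): 22 + 15 + 29 + 26 = 92
σ = (3, 0, 1, 2): 19 + (-5) + 29 + 21 = 64
σ = (3, 0, 2, 1): 19 + (-5) + (-5) + 12 = 21
σ = (3, 1, 0, 2): 19 + 27 + 18 + 21 = 85
σ = (3, 1, 2, 0): 19 + 27 + (-5) + 26 = 67
σ = (3, 2, 0, 1): 19 + 3 + 18 + 12 = 52
σ = (3, 2, 1, 0): 19 + 3 + 29 + 26 = 77
Optimal value attained by: σ = (0, 2, 3, 1).
Answer: det⊕(G) = 18; verdict: NONSINGULAR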